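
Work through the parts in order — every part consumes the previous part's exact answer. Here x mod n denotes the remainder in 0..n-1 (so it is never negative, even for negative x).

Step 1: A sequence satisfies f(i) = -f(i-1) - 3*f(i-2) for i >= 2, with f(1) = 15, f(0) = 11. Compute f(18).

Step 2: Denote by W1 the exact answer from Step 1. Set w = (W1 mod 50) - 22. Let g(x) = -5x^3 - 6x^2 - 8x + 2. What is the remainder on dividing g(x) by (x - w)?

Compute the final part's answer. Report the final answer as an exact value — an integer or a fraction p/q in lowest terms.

-813

Step 1: f(2) = -1*(15) - 3*(11) = -48; iterating: f(2)=-48, f(3)=3, f(4)=141, f(5)=-150, f(6)=-273, f(7)=723, f(8)=96, f(9)=-2265, f(10)=1977, f(11)=4818, f(12)=-10749, f(13)=-3705, f(14)=35952, f(15)=-24837, f(16)=-83019, f(17)=157530, f(18)=91527; answer 91527
Step 2: W1 = 91527; w = 5; remainder = value at the root: -5*(5)^3 - 6*(5)^2 - 8*(5)^1 + 2 = (-625) + (-150) + (-40) + (2) = -813; answer -813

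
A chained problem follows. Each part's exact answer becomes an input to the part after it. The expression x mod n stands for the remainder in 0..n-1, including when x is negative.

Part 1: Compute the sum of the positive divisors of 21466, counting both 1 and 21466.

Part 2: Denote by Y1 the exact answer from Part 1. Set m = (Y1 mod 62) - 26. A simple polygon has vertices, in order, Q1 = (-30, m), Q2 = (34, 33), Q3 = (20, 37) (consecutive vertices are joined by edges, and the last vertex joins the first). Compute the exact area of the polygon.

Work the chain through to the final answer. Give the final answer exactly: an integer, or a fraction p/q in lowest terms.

Part 1: 21466 = 2 * 10733; sigma = (1 + 2) * (1 + 10733) = 3 * 10734 = 32202; answer 32202
Part 2: Y1 = 32202; m = -2; cross terms: (-30*33 - 34*-2)=-922, (34*37 - 20*33)=598, (20*-2 - -30*37)=1070; twice the area = |746| = 746; area = 373; answer 373

373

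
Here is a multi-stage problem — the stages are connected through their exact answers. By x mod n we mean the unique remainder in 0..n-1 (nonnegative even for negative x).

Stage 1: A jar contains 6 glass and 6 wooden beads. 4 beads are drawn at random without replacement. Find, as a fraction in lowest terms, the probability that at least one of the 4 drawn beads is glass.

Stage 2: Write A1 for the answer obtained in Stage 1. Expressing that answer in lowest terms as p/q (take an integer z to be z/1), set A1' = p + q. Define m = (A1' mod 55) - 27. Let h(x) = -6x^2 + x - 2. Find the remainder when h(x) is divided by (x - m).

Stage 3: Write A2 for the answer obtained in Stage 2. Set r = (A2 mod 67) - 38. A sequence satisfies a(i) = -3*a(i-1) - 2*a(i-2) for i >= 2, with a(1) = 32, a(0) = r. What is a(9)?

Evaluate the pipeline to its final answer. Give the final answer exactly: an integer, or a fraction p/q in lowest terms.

Stage 1: total draws C(12,4) = 495; complement C(6,4) = 15; favorable 495 - 15 = 480; P = 32/33; answer 32/33
Stage 2: A1 = 32/33; threaded value p + q = 65; m = -17; remainder = value at the root: -6*(-17)^2 + 1*(-17)^1 - 2 = (-1734) + (-17) + (-2) = -1753; answer -1753
Stage 3: A2 = -1753; r = 18; a(2) = -3*(32) - 2*(18) = -132; iterating: a(2)=-132, a(3)=332, a(4)=-732, a(5)=1532, a(6)=-3132, a(7)=6332, a(8)=-12732, a(9)=25532; answer 25532

25532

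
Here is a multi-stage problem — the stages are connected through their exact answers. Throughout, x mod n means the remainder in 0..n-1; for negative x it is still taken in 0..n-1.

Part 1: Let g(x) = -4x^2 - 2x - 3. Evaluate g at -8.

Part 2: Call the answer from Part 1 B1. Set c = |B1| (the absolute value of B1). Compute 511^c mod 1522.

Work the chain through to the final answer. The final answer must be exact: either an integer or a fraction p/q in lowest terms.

957

Part 1: -4*(-8)^2 - 2*(-8)^1 - 3 = (-256) + (16) + (-3) = -243; answer -243
Part 2: B1 = -243; c = 243; squarings mod 1522: 511^1=511, 511^2=859, 511^4=1233, 511^8=1333, 511^16=715, 511^32=1355, 511^64=493, 511^128=1051; 511^243 = 511^1 * 511^2 * 511^16 * 511^32 * 511^64 * 511^128 = 957 (mod 1522); answer 957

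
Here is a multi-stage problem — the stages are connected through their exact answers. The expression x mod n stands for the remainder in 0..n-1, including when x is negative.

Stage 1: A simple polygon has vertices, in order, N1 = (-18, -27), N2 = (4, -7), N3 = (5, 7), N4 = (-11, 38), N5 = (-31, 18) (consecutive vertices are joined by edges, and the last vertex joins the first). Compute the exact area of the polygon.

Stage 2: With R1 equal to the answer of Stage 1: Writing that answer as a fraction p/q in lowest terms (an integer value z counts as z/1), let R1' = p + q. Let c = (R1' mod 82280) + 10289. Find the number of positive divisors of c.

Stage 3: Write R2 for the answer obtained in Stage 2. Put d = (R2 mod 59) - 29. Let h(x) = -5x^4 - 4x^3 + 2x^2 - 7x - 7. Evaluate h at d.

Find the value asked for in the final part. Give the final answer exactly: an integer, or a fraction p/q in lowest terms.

-33

Stage 1: cross terms: (-18*-7 - 4*-27)=234, (4*7 - 5*-7)=63, (5*38 - -11*7)=267, (-11*18 - -31*38)=980, (-31*-27 - -18*18)=1161; twice the area = |2705| = 2705; area = 2705/2; answer 2705/2
Stage 2: R1 = 2705/2; threaded value p + q = 2707; c = 12996; 12996 = 2^2 * 3^2 * 19^2; number of divisors = (2+1) * (2+1) * (2+1) = 27; answer 27
Stage 3: R2 = 27; d = -2; -5*(-2)^4 - 4*(-2)^3 + 2*(-2)^2 - 7*(-2)^1 - 7 = (-80) + (32) + (8) + (14) + (-7) = -33; answer -33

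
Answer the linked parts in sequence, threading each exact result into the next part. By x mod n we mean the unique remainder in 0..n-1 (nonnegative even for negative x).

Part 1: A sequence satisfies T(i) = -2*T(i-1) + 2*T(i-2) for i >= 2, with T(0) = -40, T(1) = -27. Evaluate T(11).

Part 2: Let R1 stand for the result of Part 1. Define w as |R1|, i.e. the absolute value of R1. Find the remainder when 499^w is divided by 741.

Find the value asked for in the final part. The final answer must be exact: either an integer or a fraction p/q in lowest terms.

118

Part 1: T(2) = -2*(-27) + 2*(-40) = -26; iterating: T(2)=-26, T(3)=-2, T(4)=-48, T(5)=92, T(6)=-280, T(7)=744, T(8)=-2048, T(9)=5584, T(10)=-15264, T(11)=41696; answer 41696
Part 2: R1 = 41696; w = 41696; squarings mod 741: 499^1=499, 499^2=25, 499^4=625, 499^8=118, 499^16=586, 499^32=313, 499^64=157, 499^128=196, 499^256=625, 499^512=118, 499^1024=586, 499^2048=313, 499^4096=157, 499^8192=196, 499^16384=625, 499^32768=118; 499^41696 = 499^32 * 499^64 * 499^128 * 499^512 * 499^8192 * 499^32768 = 118 (mod 741); answer 118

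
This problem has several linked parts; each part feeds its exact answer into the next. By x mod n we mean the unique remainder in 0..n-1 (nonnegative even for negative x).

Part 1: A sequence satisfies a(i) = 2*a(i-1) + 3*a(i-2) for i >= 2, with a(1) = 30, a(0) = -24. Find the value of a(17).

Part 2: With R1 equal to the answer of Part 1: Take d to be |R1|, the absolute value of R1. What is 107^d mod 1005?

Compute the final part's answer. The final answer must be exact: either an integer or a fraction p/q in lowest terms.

Part 1: a(2) = 2*(30) + 3*(-24) = -12; iterating: a(2)=-12, a(3)=66, a(4)=96, a(5)=390, a(6)=1068, a(7)=3306, a(8)=9816, a(9)=29550, a(10)=88548, a(11)=265746, a(12)=797136, a(13)=2391510, a(14)=7174428, a(15)=21523386, a(16)=64570056, a(17)=193710270; answer 193710270
Part 2: R1 = 193710270; d = 193710270; squarings mod 1005: 107^1=107, 107^2=394, 107^4=466, 107^8=76, 107^16=751, 107^32=196, 107^64=226, 107^128=826, 107^256=886, 107^512=91, 107^1024=241, 107^2048=796, 107^4096=466, 107^8192=76, 107^16384=751, 107^32768=196, 107^65536=226, 107^131072=826, 107^262144=886, 107^524288=91, 107^1048576=241, 107^2097152=796, 107^4194304=466, 107^8388608=76, 107^16777216=751, 107^33554432=196, 107^67108864=226, 107^134217728=826; 107^193710270 = 107^2 * 107^4 * 107^8 * 107^16 * 107^32 * 107^128 * 107^2048 * 107^16384 * 107^32768 * 107^65536 * 107^131072 * 107^524288 * 107^8388608 * 107^16777216 * 107^33554432 * 107^134217728 = 694 (mod 1005); answer 694

694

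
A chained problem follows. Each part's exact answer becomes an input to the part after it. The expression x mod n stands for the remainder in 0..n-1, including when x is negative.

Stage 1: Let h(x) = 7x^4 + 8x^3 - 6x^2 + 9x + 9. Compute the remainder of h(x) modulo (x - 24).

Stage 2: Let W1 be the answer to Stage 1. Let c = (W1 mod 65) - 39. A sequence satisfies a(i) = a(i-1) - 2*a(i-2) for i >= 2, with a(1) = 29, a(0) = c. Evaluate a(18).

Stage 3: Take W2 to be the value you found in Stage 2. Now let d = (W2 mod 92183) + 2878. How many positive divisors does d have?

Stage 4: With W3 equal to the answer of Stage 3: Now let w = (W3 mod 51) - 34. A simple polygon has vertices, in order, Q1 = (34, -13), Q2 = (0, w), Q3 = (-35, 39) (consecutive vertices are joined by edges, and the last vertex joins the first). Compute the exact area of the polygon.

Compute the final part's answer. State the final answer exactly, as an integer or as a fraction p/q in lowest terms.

2113/2

Stage 1: remainder = value at the root: 7*(24)^4 + 8*(24)^3 - 6*(24)^2 + 9*(24)^1 + 9 = (2322432) + (110592) + (-3456) + (216) + (9) = 2429793; answer 2429793
Stage 2: W1 = 2429793; c = -11; a(2) = 1*(29) - 2*(-11) = 51; iterating: a(2)=51, a(3)=-7, a(4)=-109, a(5)=-95, a(6)=123, a(7)=313, a(8)=67, a(9)=-559, a(10)=-693, a(11)=425, a(12)=1811, a(13)=961, a(14)=-2661, a(15)=-4583, a(16)=739, a(17)=9905, a(18)=8427; answer 8427
Stage 3: W2 = 8427; d = 11305; 11305 = 5 * 7 * 17 * 19; number of divisors = (1+1) * (1+1) * (1+1) * (1+1) = 16; answer 16
Stage 4: W3 = 16; w = -18; cross terms: (34*-18 - 0*-13)=-612, (0*39 - -35*-18)=-630, (-35*-13 - 34*39)=-871; twice the area = |-2113| = 2113; area = 2113/2; answer 2113/2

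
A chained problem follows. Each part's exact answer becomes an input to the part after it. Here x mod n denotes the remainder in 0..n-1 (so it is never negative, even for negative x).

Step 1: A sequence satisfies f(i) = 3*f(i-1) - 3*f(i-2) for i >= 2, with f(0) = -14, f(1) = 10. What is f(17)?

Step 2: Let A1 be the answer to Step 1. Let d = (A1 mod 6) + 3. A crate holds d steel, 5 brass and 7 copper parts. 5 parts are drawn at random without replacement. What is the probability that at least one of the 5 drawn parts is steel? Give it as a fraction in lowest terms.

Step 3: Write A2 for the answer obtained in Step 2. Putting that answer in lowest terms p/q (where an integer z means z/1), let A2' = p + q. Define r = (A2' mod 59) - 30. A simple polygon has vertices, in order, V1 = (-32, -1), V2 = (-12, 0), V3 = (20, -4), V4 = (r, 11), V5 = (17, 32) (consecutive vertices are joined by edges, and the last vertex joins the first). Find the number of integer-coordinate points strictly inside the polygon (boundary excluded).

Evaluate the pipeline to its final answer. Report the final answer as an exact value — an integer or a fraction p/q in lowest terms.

710

Step 1: f(2) = 3*(10) - 3*(-14) = 72; iterating: f(2)=72, f(3)=186, f(4)=342, f(5)=468, f(6)=378, f(7)=-270, f(8)=-1944, f(9)=-5022, f(10)=-9234, f(11)=-12636, f(12)=-10206, f(13)=7290, f(14)=52488, f(15)=135594, f(16)=249318, f(17)=341172; answer 341172
Step 2: A1 = 341172; d = 3; total draws C(15,5) = 3003; complement C(12,5) = 792; favorable 3003 - 792 = 2211; P = 67/91; answer 67/91
Step 3: A2 = 67/91; threaded value p + q = 158; r = 10; cross terms: (-32*0 - -12*-1)=-12, (-12*-4 - 20*0)=48, (20*11 - 10*-4)=260, (10*32 - 17*11)=133, (17*-1 - -32*32)=1007; twice the area = |1436| = 1436; area = 718; boundary points = 1 + 4 + 5 + 7 + 1 = 18; strictly interior points = area - boundary/2 + 1 = 710; answer 710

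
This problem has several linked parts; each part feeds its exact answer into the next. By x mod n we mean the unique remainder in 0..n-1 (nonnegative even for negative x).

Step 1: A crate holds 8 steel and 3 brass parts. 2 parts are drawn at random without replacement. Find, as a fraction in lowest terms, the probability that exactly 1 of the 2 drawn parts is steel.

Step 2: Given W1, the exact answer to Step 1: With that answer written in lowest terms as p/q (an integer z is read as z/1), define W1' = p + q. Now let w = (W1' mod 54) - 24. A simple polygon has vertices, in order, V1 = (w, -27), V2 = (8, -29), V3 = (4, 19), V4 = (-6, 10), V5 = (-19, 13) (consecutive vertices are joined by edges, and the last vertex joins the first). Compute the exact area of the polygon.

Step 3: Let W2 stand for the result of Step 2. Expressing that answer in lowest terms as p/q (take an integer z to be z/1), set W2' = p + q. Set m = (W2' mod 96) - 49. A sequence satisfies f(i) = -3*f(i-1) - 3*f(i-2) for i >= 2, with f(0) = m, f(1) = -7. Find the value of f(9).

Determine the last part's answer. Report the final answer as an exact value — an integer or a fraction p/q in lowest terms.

-4212

Step 1: total draws C(11,2) = 55; favorable C(8,1)*C(3,1) = 24; P = 24/55; answer 24/55
Step 2: W1 = 24/55; threaded value p + q = 79; w = 1; cross terms: (1*-29 - 8*-27)=187, (8*19 - 4*-29)=268, (4*10 - -6*19)=154, (-6*13 - -19*10)=112, (-19*-27 - 1*13)=500; twice the area = |1221| = 1221; area = 1221/2; answer 1221/2
Step 3: W2 = 1221/2; threaded value p + q = 1223; m = 22; f(2) = -3*(-7) - 3*(22) = -45; iterating: f(2)=-45, f(3)=156, f(4)=-333, f(5)=531, f(6)=-594, f(7)=189, f(8)=1215, f(9)=-4212; answer -4212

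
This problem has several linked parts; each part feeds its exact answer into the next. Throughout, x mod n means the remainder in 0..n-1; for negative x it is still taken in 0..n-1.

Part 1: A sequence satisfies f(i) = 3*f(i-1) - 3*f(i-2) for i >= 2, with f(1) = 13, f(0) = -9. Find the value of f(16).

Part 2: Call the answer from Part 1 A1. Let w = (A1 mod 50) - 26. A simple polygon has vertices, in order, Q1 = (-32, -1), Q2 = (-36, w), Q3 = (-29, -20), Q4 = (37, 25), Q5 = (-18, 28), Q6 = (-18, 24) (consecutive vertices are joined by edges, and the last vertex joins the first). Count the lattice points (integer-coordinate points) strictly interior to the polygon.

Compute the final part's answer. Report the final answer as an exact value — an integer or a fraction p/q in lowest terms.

Part 1: f(2) = 3*(13) - 3*(-9) = 66; iterating: f(2)=66, f(3)=159, f(4)=279, f(5)=360, f(6)=243, f(7)=-351, f(8)=-1782, f(9)=-4293, f(10)=-7533, f(11)=-9720, f(12)=-6561, f(13)=9477, f(14)=48114, f(15)=115911, f(16)=203391; answer 203391
Part 2: A1 = 203391; w = 15; cross terms: (-32*15 - -36*-1)=-516, (-36*-20 - -29*15)=1155, (-29*25 - 37*-20)=15, (37*28 - -18*25)=1486, (-18*24 - -18*28)=72, (-18*-1 - -32*24)=786; twice the area = |2998| = 2998; area = 1499; boundary points = 4 + 7 + 3 + 1 + 4 + 1 = 20; strictly interior points = area - boundary/2 + 1 = 1490; answer 1490

1490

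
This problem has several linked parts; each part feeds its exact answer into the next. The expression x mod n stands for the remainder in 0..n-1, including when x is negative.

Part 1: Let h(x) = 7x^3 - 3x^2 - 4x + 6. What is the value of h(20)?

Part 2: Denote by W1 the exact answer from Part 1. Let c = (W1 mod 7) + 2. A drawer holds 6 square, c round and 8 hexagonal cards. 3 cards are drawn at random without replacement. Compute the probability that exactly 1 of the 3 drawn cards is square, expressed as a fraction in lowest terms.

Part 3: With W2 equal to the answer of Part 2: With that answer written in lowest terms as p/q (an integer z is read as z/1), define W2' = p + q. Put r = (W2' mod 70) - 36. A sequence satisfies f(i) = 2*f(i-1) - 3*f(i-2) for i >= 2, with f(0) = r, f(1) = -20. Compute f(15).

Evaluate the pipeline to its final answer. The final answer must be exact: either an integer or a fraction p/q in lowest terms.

24562

Part 1: 7*(20)^3 - 3*(20)^2 - 4*(20)^1 + 6 = (56000) + (-1200) + (-80) + (6) = 54726; answer 54726
Part 2: W1 = 54726; c = 2; total draws C(16,3) = 560; favorable C(6,1)*C(10,2) = 270; P = 27/56; answer 27/56
Part 3: W2 = 27/56; threaded value p + q = 83; r = -23; f(2) = 2*(-20) - 3*(-23) = 29; iterating: f(2)=29, f(3)=118, f(4)=149, f(5)=-56, f(6)=-559, f(7)=-950, f(8)=-223, f(9)=2404, f(10)=5477, f(11)=3742, f(12)=-8947, f(13)=-29120, f(14)=-31399, f(15)=24562; answer 24562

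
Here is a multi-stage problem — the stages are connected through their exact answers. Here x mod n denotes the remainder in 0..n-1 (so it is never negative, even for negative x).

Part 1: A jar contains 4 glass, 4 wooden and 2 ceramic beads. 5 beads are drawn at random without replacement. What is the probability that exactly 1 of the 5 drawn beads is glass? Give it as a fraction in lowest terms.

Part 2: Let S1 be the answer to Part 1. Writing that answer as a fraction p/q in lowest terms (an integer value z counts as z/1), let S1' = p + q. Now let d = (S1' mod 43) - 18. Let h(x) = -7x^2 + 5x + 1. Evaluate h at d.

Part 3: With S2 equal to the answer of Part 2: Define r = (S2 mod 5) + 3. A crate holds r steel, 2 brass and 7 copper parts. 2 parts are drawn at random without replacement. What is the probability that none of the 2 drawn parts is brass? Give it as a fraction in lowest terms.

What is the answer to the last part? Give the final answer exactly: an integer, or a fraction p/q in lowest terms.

Part 1: total draws C(10,5) = 252; favorable C(4,1)*C(6,4) = 60; P = 5/21; answer 5/21
Part 2: S1 = 5/21; threaded value p + q = 26; d = 8; -7*(8)^2 + 5*(8)^1 + 1 = (-448) + (40) + (1) = -407; answer -407
Part 3: S2 = -407; r = 6; total draws C(15,2) = 105; favorable C(13,2) = 78; P = 26/35; answer 26/35

26/35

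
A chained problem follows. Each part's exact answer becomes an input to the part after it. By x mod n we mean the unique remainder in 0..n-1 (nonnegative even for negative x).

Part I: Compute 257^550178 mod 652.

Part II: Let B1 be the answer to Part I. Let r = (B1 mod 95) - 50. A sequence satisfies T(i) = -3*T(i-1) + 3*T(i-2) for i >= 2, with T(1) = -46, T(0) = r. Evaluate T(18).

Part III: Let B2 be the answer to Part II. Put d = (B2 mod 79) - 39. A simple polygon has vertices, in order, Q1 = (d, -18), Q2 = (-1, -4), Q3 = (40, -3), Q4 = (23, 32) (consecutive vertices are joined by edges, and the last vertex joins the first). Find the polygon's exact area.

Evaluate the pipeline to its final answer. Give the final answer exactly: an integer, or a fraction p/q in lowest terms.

Part I: squarings mod 652: 257^1=257, 257^2=197, 257^4=341, 257^8=225, 257^16=421, 257^32=549, 257^64=177, 257^128=33, 257^256=437, 257^512=585, 257^1024=577, 257^2048=409, 257^4096=369, 257^8192=545, 257^16384=365, 257^32768=217, 257^65536=145, 257^131072=161, 257^262144=493, 257^524288=505; 257^550178 = 257^2 * 257^32 * 257^256 * 257^1024 * 257^8192 * 257^16384 * 257^524288 = 585 (mod 652); answer 585
Part II: B1 = 585; r = -35; T(2) = -3*(-46) + 3*(-35) = 33; iterating: T(2)=33, T(3)=-237, T(4)=810, T(5)=-3141, T(6)=11853, T(7)=-44982, T(8)=170505, T(9)=-646461, T(10)=2450898, T(11)=-9292077, T(12)=35228925, T(13)=-133563006, T(14)=506375793, T(15)=-1919816397, T(16)=7278576570, T(17)=-27595178901, T(18)=104621266413; answer 104621266413
Part III: B2 = 104621266413; d = -38; cross terms: (-38*-4 - -1*-18)=134, (-1*-3 - 40*-4)=163, (40*32 - 23*-3)=1349, (23*-18 - -38*32)=802; twice the area = |2448| = 2448; area = 1224; answer 1224

1224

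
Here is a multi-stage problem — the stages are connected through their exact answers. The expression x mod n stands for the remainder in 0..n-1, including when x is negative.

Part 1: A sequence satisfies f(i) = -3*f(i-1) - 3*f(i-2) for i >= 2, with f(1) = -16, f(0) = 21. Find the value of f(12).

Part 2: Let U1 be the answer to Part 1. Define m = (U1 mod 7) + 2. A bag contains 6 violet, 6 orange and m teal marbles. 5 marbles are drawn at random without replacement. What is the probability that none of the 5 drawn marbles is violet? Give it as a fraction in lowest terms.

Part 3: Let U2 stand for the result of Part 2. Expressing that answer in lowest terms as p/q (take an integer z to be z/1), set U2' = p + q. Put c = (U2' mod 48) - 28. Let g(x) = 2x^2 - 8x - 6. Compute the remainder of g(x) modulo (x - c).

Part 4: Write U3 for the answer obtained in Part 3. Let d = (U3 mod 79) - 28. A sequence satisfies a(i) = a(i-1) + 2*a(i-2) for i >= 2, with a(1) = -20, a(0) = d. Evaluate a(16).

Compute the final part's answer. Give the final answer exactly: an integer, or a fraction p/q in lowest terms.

Part 1: f(2) = -3*(-16) - 3*(21) = -15; iterating: f(2)=-15, f(3)=93, f(4)=-234, f(5)=423, f(6)=-567, f(7)=432, f(8)=405, f(9)=-2511, f(10)=6318, f(11)=-11421, f(12)=15309; answer 15309
Part 2: U1 = 15309; m = 2; total draws C(14,5) = 2002; favorable C(8,5) = 56; P = 4/143; answer 4/143
Part 3: U2 = 4/143; threaded value p + q = 147; c = -25; remainder = value at the root: 2*(-25)^2 - 8*(-25)^1 - 6 = (1250) + (200) + (-6) = 1444; answer 1444
Part 4: U3 = 1444; d = -6; a(2) = 1*(-20) + 2*(-6) = -32; iterating: a(2)=-32, a(3)=-72, a(4)=-136, a(5)=-280, a(6)=-552, a(7)=-1112, a(8)=-2216, a(9)=-4440, a(10)=-8872, a(11)=-17752, a(12)=-35496, a(13)=-71000, a(14)=-141992, a(15)=-283992, a(16)=-567976; answer -567976

-567976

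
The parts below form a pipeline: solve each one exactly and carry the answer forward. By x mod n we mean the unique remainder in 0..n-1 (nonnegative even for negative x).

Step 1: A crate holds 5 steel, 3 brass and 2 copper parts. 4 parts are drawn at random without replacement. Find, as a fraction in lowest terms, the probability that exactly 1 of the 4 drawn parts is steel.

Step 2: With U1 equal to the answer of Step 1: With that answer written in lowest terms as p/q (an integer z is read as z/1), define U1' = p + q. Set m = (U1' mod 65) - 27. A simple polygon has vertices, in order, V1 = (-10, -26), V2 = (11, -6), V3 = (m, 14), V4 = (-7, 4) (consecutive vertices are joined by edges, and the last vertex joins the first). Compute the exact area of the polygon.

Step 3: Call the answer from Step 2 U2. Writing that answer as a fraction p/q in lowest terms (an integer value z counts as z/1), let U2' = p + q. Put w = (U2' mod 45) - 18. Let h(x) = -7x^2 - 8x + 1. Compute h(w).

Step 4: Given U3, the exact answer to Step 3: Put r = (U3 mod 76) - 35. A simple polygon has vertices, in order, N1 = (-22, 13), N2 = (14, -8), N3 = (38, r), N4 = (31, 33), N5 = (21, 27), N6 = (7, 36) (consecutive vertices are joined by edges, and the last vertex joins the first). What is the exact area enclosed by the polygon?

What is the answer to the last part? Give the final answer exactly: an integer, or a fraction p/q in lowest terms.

3503/2

Step 1: total draws C(10,4) = 210; favorable C(5,1)*C(5,3) = 50; P = 5/21; answer 5/21
Step 2: U1 = 5/21; threaded value p + q = 26; m = -1; cross terms: (-10*-6 - 11*-26)=346, (11*14 - -1*-6)=148, (-1*4 - -7*14)=94, (-7*-26 - -10*4)=222; twice the area = |810| = 810; area = 405; answer 405
Step 3: U2 = 405; threaded value p + q = 406; w = -17; -7*(-17)^2 - 8*(-17)^1 + 1 = (-2023) + (136) + (1) = -1886; answer -1886
Step 4: U3 = -1886; r = -21; cross terms: (-22*-8 - 14*13)=-6, (14*-21 - 38*-8)=10, (38*33 - 31*-21)=1905, (31*27 - 21*33)=144, (21*36 - 7*27)=567, (7*13 - -22*36)=883; twice the area = |3503| = 3503; area = 3503/2; answer 3503/2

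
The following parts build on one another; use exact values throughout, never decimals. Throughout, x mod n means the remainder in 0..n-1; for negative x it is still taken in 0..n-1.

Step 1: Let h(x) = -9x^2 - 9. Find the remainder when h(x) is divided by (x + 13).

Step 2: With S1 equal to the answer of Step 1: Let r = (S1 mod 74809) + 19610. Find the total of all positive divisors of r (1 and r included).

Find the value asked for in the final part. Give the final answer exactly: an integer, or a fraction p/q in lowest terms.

134186

Step 1: remainder = value at the root: -9*(-13)^2 - 9 = (-1521) + (-9) = -1530; answer -1530
Step 2: S1 = -1530; r = 92889; 92889 = 3^2 * 10321; sigma = (1 + 3 + 9) * (1 + 10321) = 13 * 10322 = 134186; answer 134186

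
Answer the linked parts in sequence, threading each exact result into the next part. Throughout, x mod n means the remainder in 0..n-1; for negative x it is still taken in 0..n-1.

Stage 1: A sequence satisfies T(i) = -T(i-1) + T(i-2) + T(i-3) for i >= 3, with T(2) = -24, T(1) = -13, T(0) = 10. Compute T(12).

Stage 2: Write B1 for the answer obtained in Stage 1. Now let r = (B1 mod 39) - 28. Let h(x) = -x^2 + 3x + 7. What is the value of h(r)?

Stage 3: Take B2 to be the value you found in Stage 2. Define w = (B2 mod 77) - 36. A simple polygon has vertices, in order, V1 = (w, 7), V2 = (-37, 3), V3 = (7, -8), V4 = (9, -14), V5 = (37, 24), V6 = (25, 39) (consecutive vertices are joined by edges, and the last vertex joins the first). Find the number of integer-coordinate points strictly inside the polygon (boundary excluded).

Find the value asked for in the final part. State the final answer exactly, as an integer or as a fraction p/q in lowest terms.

977

Stage 1: T(3) = -1*(-24) + 1*(-13) + 1*(10) = 21; iterating: T(3)=21, T(4)=-58, T(5)=55, T(6)=-92, T(7)=89, T(8)=-126, T(9)=123, T(10)=-160, T(11)=157, T(12)=-194; answer -194
Stage 2: B1 = -194; r = -27; -1*(-27)^2 + 3*(-27)^1 + 7 = (-729) + (-81) + (7) = -803; answer -803
Stage 3: B2 = -803; w = 8; cross terms: (8*3 - -37*7)=283, (-37*-8 - 7*3)=275, (7*-14 - 9*-8)=-26, (9*24 - 37*-14)=734, (37*39 - 25*24)=843, (25*7 - 8*39)=-137; twice the area = |1972| = 1972; area = 986; boundary points = 1 + 11 + 2 + 2 + 3 + 1 = 20; strictly interior points = area - boundary/2 + 1 = 977; answer 977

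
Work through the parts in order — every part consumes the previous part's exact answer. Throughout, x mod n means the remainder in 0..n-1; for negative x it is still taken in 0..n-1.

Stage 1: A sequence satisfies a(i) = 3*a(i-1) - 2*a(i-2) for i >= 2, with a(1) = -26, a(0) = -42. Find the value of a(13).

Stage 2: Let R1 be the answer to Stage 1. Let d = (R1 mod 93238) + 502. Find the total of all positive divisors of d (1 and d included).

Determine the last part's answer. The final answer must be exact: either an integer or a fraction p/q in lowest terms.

Stage 1: a(2) = 3*(-26) - 2*(-42) = 6; iterating: a(2)=6, a(3)=70, a(4)=198, a(5)=454, a(6)=966, a(7)=1990, a(8)=4038, a(9)=8134, a(10)=16326, a(11)=32710, a(12)=65478, a(13)=131014; answer 131014
Stage 2: R1 = 131014; d = 38278; 38278 = 2 * 19139; sigma = (1 + 2) * (1 + 19139) = 3 * 19140 = 57420; answer 57420

57420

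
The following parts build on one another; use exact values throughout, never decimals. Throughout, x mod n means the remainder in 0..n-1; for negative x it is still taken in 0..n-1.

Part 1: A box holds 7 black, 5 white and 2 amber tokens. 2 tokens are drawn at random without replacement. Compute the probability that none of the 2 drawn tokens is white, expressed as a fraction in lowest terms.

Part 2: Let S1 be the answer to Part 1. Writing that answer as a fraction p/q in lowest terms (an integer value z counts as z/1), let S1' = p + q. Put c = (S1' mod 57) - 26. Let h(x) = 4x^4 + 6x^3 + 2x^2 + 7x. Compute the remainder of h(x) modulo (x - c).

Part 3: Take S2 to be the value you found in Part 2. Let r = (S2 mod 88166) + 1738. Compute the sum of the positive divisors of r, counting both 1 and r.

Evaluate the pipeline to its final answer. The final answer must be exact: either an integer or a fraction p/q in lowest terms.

Part 1: total draws C(14,2) = 91; favorable C(9,2) = 36; P = 36/91; answer 36/91
Part 2: S1 = 36/91; threaded value p + q = 127; c = -13; remainder = value at the root: 4*(-13)^4 + 6*(-13)^3 + 2*(-13)^2 + 7*(-13)^1 = (114244) + (-13182) + (338) + (-91) = 101309; answer 101309
Part 3: S2 = 101309; r = 14881; 14881 = 23 * 647; sigma = (1 + 23) * (1 + 647) = 24 * 648 = 15552; answer 15552

15552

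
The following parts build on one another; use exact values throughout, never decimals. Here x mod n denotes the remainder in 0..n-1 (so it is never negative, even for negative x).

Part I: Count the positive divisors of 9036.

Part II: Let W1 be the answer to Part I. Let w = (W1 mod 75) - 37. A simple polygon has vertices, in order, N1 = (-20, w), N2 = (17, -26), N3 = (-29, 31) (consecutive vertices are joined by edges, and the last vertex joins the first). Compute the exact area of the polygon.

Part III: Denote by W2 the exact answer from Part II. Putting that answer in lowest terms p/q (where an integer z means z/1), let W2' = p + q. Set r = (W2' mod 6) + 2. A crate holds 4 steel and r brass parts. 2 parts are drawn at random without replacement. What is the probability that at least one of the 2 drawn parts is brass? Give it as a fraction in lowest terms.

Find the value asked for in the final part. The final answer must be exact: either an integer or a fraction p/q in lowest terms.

Part I: 9036 = 2^2 * 3^2 * 251; number of divisors = (2+1) * (2+1) * (1+1) = 18; answer 18
Part II: W1 = 18; w = -19; cross terms: (-20*-26 - 17*-19)=843, (17*31 - -29*-26)=-227, (-29*-19 - -20*31)=1171; twice the area = |1787| = 1787; area = 1787/2; answer 1787/2
Part III: W2 = 1787/2; threaded value p + q = 1789; r = 3; total draws C(7,2) = 21; complement C(4,2) = 6; favorable 21 - 6 = 15; P = 5/7; answer 5/7

5/7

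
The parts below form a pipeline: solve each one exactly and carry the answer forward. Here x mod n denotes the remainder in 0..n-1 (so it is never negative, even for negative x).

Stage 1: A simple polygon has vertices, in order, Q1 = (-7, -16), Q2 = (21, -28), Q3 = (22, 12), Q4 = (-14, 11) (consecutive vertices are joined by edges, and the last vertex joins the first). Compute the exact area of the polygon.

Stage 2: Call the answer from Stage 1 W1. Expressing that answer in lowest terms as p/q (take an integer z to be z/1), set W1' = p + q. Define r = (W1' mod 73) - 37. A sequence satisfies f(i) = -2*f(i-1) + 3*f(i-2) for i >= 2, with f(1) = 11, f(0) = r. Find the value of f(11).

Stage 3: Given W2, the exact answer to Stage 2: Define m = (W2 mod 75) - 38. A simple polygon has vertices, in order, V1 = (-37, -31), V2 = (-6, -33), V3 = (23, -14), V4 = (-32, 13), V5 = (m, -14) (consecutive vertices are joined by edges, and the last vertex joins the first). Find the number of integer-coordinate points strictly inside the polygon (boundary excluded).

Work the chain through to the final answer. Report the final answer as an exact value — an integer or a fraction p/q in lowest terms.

Stage 1: cross terms: (-7*-28 - 21*-16)=532, (21*12 - 22*-28)=868, (22*11 - -14*12)=410, (-14*-16 - -7*11)=301; twice the area = |2111| = 2111; area = 2111/2; answer 2111/2
Stage 2: W1 = 2111/2; threaded value p + q = 2113; r = 32; f(2) = -2*(11) + 3*(32) = 74; iterating: f(2)=74, f(3)=-115, f(4)=452, f(5)=-1249, f(6)=3854, f(7)=-11455, f(8)=34472, f(9)=-103309, f(10)=310034, f(11)=-929995; answer -929995
Stage 3: W2 = -929995; m = -33; cross terms: (-37*-33 - -6*-31)=1035, (-6*-14 - 23*-33)=843, (23*13 - -32*-14)=-149, (-32*-14 - -33*13)=877, (-33*-31 - -37*-14)=505; twice the area = |3111| = 3111; area = 3111/2; boundary points = 1 + 1 + 1 + 1 + 1 = 5; strictly interior points = area - boundary/2 + 1 = 1554; answer 1554

1554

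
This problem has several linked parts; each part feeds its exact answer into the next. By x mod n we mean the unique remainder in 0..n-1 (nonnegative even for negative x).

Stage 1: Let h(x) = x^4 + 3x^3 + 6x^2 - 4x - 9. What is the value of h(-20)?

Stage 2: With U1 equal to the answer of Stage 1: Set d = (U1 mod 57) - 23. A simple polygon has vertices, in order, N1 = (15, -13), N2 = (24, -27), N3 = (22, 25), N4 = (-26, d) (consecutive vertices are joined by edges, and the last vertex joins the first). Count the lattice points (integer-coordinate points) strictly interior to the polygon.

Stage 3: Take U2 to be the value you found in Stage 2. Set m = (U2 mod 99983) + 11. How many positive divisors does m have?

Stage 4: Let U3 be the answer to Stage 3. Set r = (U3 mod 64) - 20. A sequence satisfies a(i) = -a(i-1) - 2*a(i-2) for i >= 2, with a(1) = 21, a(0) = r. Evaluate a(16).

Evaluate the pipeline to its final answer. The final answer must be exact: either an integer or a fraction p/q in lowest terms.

-4089

Stage 1: 1*(-20)^4 + 3*(-20)^3 + 6*(-20)^2 - 4*(-20)^1 - 9 = (160000) + (-24000) + (2400) + (80) + (-9) = 138471; answer 138471
Stage 2: U1 = 138471; d = -5; cross terms: (15*-27 - 24*-13)=-93, (24*25 - 22*-27)=1194, (22*-5 - -26*25)=540, (-26*-13 - 15*-5)=413; twice the area = |2054| = 2054; area = 1027; boundary points = 1 + 2 + 6 + 1 = 10; strictly interior points = area - boundary/2 + 1 = 1023; answer 1023
Stage 3: U2 = 1023; m = 1034; 1034 = 2 * 11 * 47; number of divisors = (1+1) * (1+1) * (1+1) = 8; answer 8
Stage 4: U3 = 8; r = -12; a(2) = -1*(21) - 2*(-12) = 3; iterating: a(2)=3, a(3)=-45, a(4)=39, a(5)=51, a(6)=-129, a(7)=27, a(8)=231, a(9)=-285, a(10)=-177, a(11)=747, a(12)=-393, a(13)=-1101, a(14)=1887, a(15)=315, a(16)=-4089; answer -4089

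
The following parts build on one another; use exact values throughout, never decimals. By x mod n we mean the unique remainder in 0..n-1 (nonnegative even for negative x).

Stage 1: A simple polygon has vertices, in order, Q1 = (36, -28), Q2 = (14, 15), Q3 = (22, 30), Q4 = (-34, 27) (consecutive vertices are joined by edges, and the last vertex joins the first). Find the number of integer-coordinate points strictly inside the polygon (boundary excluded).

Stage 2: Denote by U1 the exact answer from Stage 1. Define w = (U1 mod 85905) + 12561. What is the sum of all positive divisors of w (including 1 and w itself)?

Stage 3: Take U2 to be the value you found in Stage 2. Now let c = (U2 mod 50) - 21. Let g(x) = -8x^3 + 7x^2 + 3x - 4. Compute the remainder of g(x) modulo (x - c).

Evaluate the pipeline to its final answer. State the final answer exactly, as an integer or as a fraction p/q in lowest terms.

Stage 1: cross terms: (36*15 - 14*-28)=932, (14*30 - 22*15)=90, (22*27 - -34*30)=1614, (-34*-28 - 36*27)=-20; twice the area = |2616| = 2616; area = 1308; boundary points = 1 + 1 + 1 + 5 = 8; strictly interior points = area - boundary/2 + 1 = 1305; answer 1305
Stage 2: U1 = 1305; w = 13866; 13866 = 2 * 3 * 2311; sigma = (1 + 2) * (1 + 3) * (1 + 2311) = 3 * 4 * 2312 = 27744; answer 27744
Stage 3: U2 = 27744; c = 23; remainder = value at the root: -8*(23)^3 + 7*(23)^2 + 3*(23)^1 - 4 = (-97336) + (3703) + (69) + (-4) = -93568; answer -93568

-93568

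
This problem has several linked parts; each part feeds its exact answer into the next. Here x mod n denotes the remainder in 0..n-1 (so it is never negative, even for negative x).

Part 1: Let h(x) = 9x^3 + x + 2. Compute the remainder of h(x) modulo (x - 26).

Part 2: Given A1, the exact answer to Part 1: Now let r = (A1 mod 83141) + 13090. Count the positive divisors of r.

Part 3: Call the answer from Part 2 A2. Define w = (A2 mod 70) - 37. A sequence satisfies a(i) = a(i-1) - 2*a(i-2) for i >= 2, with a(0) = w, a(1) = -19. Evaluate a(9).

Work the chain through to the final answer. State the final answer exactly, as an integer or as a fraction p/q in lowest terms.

125

Part 1: remainder = value at the root: 9*(26)^3 + 1*(26)^1 + 2 = (158184) + (26) + (2) = 158212; answer 158212
Part 2: A1 = 158212; r = 88161; 88161 = 3 * 29387; number of divisors = (1+1) * (1+1) = 4; answer 4
Part 3: A2 = 4; w = -33; a(2) = 1*(-19) - 2*(-33) = 47; iterating: a(2)=47, a(3)=85, a(4)=-9, a(5)=-179, a(6)=-161, a(7)=197, a(8)=519, a(9)=125; answer 125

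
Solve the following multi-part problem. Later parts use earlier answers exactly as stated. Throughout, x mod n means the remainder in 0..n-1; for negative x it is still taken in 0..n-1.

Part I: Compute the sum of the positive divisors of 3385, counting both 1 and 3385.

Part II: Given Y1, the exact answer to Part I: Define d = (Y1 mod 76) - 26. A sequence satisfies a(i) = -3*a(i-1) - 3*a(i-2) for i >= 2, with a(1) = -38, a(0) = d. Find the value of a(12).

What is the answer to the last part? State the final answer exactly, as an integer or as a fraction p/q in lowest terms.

10206

Part I: 3385 = 5 * 677; sigma = (1 + 5) * (1 + 677) = 6 * 678 = 4068; answer 4068
Part II: Y1 = 4068; d = 14; a(2) = -3*(-38) - 3*(14) = 72; iterating: a(2)=72, a(3)=-102, a(4)=90, a(5)=36, a(6)=-378, a(7)=1026, a(8)=-1944, a(9)=2754, a(10)=-2430, a(11)=-972, a(12)=10206; answer 10206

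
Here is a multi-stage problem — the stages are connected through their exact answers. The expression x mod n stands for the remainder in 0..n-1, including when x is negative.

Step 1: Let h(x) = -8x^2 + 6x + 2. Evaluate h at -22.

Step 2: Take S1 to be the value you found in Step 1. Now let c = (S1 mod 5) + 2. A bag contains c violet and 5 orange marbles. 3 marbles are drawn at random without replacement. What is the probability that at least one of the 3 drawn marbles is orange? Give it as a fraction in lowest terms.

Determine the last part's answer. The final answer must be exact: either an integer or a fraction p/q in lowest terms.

11/12

Step 1: -8*(-22)^2 + 6*(-22)^1 + 2 = (-3872) + (-132) + (2) = -4002; answer -4002
Step 2: S1 = -4002; c = 5; total draws C(10,3) = 120; complement C(5,3) = 10; favorable 120 - 10 = 110; P = 11/12; answer 11/12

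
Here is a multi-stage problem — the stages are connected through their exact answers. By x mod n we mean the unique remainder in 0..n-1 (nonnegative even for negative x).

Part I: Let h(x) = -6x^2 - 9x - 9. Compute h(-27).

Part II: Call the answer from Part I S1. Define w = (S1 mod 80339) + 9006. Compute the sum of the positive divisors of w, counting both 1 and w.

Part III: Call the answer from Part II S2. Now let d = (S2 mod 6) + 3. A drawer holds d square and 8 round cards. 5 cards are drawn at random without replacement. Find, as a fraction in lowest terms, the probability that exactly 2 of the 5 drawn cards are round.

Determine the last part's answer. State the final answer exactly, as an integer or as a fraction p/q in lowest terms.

2/33

Part I: -6*(-27)^2 - 9*(-27)^1 - 9 = (-4374) + (243) + (-9) = -4140; answer -4140
Part II: S1 = -4140; w = 85205; 85205 = 5 * 17041; sigma = (1 + 5) * (1 + 17041) = 6 * 17042 = 102252; answer 102252
Part III: S2 = 102252; d = 3; total draws C(11,5) = 462; favorable C(8,2)*C(3,3) = 28; P = 2/33; answer 2/33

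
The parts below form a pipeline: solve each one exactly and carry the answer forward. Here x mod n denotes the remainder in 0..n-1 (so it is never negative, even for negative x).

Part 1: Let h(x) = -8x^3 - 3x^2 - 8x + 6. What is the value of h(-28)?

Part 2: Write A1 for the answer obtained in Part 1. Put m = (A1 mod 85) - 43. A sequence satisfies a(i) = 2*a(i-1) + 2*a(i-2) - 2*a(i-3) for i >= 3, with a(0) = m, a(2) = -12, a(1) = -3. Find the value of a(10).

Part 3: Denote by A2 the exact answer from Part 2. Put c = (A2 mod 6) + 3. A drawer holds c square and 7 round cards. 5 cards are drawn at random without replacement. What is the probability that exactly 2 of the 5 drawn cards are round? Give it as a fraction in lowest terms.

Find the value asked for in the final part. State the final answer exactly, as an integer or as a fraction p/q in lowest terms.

Part 1: -8*(-28)^3 - 3*(-28)^2 - 8*(-28)^1 + 6 = (175616) + (-2352) + (224) + (6) = 173494; answer 173494
Part 2: A1 = 173494; m = -34; a(3) = 2*(-12) + 2*(-3) - 2*(-34) = 38; iterating: a(3)=38, a(4)=58, a(5)=216, a(6)=472, a(7)=1260, a(8)=3032, a(9)=7640, a(10)=18824; answer 18824
Part 3: A2 = 18824; c = 5; total draws C(12,5) = 792; favorable C(7,2)*C(5,3) = 210; P = 35/132; answer 35/132

35/132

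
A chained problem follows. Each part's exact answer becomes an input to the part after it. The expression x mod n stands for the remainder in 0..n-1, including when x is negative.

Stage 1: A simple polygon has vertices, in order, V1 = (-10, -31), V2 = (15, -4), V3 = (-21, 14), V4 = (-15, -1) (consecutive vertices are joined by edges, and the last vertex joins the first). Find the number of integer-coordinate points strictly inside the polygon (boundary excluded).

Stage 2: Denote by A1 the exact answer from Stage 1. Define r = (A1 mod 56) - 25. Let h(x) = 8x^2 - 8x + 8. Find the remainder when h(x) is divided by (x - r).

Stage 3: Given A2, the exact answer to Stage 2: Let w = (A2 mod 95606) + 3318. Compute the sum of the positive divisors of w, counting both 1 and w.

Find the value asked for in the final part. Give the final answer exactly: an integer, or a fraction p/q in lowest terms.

8064

Stage 1: cross terms: (-10*-4 - 15*-31)=505, (15*14 - -21*-4)=126, (-21*-1 - -15*14)=231, (-15*-31 - -10*-1)=455; twice the area = |1317| = 1317; area = 1317/2; boundary points = 1 + 18 + 3 + 5 = 27; strictly interior points = area - boundary/2 + 1 = 646; answer 646
Stage 2: A1 = 646; r = 5; remainder = value at the root: 8*(5)^2 - 8*(5)^1 + 8 = (200) + (-40) + (8) = 168; answer 168
Stage 3: A2 = 168; w = 3486; 3486 = 2 * 3 * 7 * 83; sigma = (1 + 2) * (1 + 3) * (1 + 7) * (1 + 83) = 3 * 4 * 8 * 84 = 8064; answer 8064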